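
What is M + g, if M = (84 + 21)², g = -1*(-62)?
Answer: 11087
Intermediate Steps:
g = 62
M = 11025 (M = 105² = 11025)
M + g = 11025 + 62 = 11087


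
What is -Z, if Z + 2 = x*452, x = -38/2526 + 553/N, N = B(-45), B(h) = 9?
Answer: -105198134/3789 ≈ -27764.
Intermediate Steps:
N = 9
x = 232756/3789 (x = -38/2526 + 553/9 = -38*1/2526 + 553*(⅑) = -19/1263 + 553/9 = 232756/3789 ≈ 61.429)
Z = 105198134/3789 (Z = -2 + (232756/3789)*452 = -2 + 105205712/3789 = 105198134/3789 ≈ 27764.)
-Z = -1*105198134/3789 = -105198134/3789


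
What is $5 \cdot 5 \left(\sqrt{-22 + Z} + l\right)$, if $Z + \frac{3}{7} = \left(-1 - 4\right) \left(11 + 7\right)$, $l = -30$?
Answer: $-750 + \frac{25 i \sqrt{5509}}{7} \approx -750.0 + 265.08 i$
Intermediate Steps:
$Z = - \frac{633}{7}$ ($Z = - \frac{3}{7} + \left(-1 - 4\right) \left(11 + 7\right) = - \frac{3}{7} - 90 = - \frac{633}{7} \approx -90.429$)
$5 \cdot 5 \left(\sqrt{-22 + Z} + l\right) = 5 \cdot 5 \left(\sqrt{-22 - \frac{633}{7}} - 30\right) = 25 \left(\sqrt{- \frac{787}{7}} - 30\right) = 25 \left(\frac{i \sqrt{5509}}{7} - 30\right) = 25 \left(-30 + \frac{i \sqrt{5509}}{7}\right) = -750 + \frac{25 i \sqrt{5509}}{7}$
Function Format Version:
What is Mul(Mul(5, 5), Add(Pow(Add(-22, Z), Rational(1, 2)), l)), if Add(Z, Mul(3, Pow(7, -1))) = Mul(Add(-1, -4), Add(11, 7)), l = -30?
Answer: Add(-750, Mul(Rational(25, 7), I, Pow(5509, Rational(1, 2)))) ≈ Add(-750.00, Mul(265.08, I))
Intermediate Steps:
Z = Rational(-633, 7) (Z = Add(Rational(-3, 7), Mul(Add(-1, -4), Add(11, 7))) = Add(Rational(-3, 7), Mul(-5, 18)) = Add(Rational(-3, 7), -90) = Rational(-633, 7) ≈ -90.429)
Mul(Mul(5, 5), Add(Pow(Add(-22, Z), Rational(1, 2)), l)) = Mul(Mul(5, 5), Add(Pow(Add(-22, Rational(-633, 7)), Rational(1, 2)), -30)) = Mul(25, Add(Pow(Rational(-787, 7), Rational(1, 2)), -30)) = Mul(25, Add(Mul(Rational(1, 7), I, Pow(5509, Rational(1, 2))), -30)) = Mul(25, Add(-30, Mul(Rational(1, 7), I, Pow(5509, Rational(1, 2))))) = Add(-750, Mul(Rational(25, 7), I, Pow(5509, Rational(1, 2))))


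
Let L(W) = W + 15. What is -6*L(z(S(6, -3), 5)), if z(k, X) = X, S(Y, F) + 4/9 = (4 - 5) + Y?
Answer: -120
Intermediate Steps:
S(Y, F) = -13/9 + Y (S(Y, F) = -4/9 + ((4 - 5) + Y) = -4/9 + (-1 + Y) = -13/9 + Y)
L(W) = 15 + W
-6*L(z(S(6, -3), 5)) = -6*(15 + 5) = -6*20 = -120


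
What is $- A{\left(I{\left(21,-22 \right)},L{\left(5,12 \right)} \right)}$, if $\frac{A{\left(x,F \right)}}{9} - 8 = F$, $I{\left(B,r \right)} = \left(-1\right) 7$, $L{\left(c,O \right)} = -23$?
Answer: $135$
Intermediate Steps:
$I{\left(B,r \right)} = -7$
$A{\left(x,F \right)} = 72 + 9 F$
$- A{\left(I{\left(21,-22 \right)},L{\left(5,12 \right)} \right)} = - (72 + 9 \left(-23\right)) = - (72 - 207) = \left(-1\right) \left(-135\right) = 135$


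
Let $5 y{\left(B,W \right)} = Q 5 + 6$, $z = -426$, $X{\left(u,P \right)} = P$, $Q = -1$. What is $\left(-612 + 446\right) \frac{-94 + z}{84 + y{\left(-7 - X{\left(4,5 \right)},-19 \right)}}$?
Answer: $\frac{431600}{421} \approx 1025.2$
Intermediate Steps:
$y{\left(B,W \right)} = \frac{1}{5}$ ($y{\left(B,W \right)} = \frac{\left(-1\right) 5 + 6}{5} = \frac{-5 + 6}{5} = \frac{1}{5} \cdot 1 = \frac{1}{5}$)
$\left(-612 + 446\right) \frac{-94 + z}{84 + y{\left(-7 - X{\left(4,5 \right)},-19 \right)}} = \left(-612 + 446\right) \frac{-94 - 426}{84 + \frac{1}{5}} = - 166 \left(- \frac{520}{\frac{421}{5}}\right) = - 166 \left(\left(-520\right) \frac{5}{421}\right) = \left(-166\right) \left(- \frac{2600}{421}\right) = \frac{431600}{421}$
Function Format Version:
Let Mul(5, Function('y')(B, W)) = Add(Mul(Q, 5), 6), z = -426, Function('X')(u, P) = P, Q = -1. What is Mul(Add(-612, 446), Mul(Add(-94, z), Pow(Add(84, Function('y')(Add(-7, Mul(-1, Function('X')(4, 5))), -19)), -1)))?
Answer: Rational(431600, 421) ≈ 1025.2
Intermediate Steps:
Function('y')(B, W) = Rational(1, 5) (Function('y')(B, W) = Mul(Rational(1, 5), Add(Mul(-1, 5), 6)) = Mul(Rational(1, 5), Add(-5, 6)) = Mul(Rational(1, 5), 1) = Rational(1, 5))
Mul(Add(-612, 446), Mul(Add(-94, z), Pow(Add(84, Function('y')(Add(-7, Mul(-1, Function('X')(4, 5))), -19)), -1))) = Mul(Add(-612, 446), Mul(Add(-94, -426), Pow(Add(84, Rational(1, 5)), -1))) = Mul(-166, Mul(-520, Pow(Rational(421, 5), -1))) = Mul(-166, Mul(-520, Rational(5, 421))) = Mul(-166, Rational(-2600, 421)) = Rational(431600, 421)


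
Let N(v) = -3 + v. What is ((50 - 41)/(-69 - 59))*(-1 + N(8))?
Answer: -9/32 ≈ -0.28125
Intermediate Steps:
((50 - 41)/(-69 - 59))*(-1 + N(8)) = ((50 - 41)/(-69 - 59))*(-1 + (-3 + 8)) = (9/(-128))*(-1 + 5) = (9*(-1/128))*4 = -9/128*4 = -9/32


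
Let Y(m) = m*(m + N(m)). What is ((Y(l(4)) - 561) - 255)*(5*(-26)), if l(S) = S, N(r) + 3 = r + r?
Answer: 101400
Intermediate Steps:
N(r) = -3 + 2*r (N(r) = -3 + (r + r) = -3 + 2*r)
Y(m) = m*(-3 + 3*m) (Y(m) = m*(m + (-3 + 2*m)) = m*(-3 + 3*m))
((Y(l(4)) - 561) - 255)*(5*(-26)) = ((3*4*(-1 + 4) - 561) - 255)*(5*(-26)) = ((3*4*3 - 561) - 255)*(-130) = ((36 - 561) - 255)*(-130) = (-525 - 255)*(-130) = -780*(-130) = 101400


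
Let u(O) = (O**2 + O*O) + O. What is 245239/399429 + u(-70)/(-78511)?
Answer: 15367514959/31359570219 ≈ 0.49004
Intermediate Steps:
u(O) = O + 2*O**2 (u(O) = (O**2 + O**2) + O = 2*O**2 + O = O + 2*O**2)
245239/399429 + u(-70)/(-78511) = 245239/399429 - 70*(1 + 2*(-70))/(-78511) = 245239*(1/399429) - 70*(1 - 140)*(-1/78511) = 245239/399429 - 70*(-139)*(-1/78511) = 245239/399429 + 9730*(-1/78511) = 245239/399429 - 9730/78511 = 15367514959/31359570219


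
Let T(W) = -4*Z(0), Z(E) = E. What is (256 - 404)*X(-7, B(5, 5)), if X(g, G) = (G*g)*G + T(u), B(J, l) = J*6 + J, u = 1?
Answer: 1269100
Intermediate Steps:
B(J, l) = 7*J (B(J, l) = 6*J + J = 7*J)
T(W) = 0 (T(W) = -4*0 = 0)
X(g, G) = g*G² (X(g, G) = (G*g)*G + 0 = g*G² + 0 = g*G²)
(256 - 404)*X(-7, B(5, 5)) = (256 - 404)*(-7*(7*5)²) = -(-1036)*35² = -(-1036)*1225 = -148*(-8575) = 1269100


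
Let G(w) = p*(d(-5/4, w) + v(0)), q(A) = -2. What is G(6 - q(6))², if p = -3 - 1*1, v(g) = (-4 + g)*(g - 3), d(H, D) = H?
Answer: 1849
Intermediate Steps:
v(g) = (-4 + g)*(-3 + g)
p = -4 (p = -3 - 1 = -4)
G(w) = -43 (G(w) = -4*(-5/4 + (12 + 0² - 7*0)) = -4*(-5*¼ + (12 + 0 + 0)) = -4*(-5/4 + 12) = -4*43/4 = -43)
G(6 - q(6))² = (-43)² = 1849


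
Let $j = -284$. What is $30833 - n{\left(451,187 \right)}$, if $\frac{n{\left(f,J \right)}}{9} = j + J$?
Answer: $31706$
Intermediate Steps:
$n{\left(f,J \right)} = -2556 + 9 J$ ($n{\left(f,J \right)} = 9 \left(-284 + J\right) = -2556 + 9 J$)
$30833 - n{\left(451,187 \right)} = 30833 - \left(-2556 + 9 \cdot 187\right) = 30833 - \left(-2556 + 1683\right) = 30833 - -873 = 30833 + 873 = 31706$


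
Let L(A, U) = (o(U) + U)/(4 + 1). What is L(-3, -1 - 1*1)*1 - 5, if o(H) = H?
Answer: -29/5 ≈ -5.8000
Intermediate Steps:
L(A, U) = 2*U/5 (L(A, U) = (U + U)/(4 + 1) = (2*U)/5 = (2*U)*(⅕) = 2*U/5)
L(-3, -1 - 1*1)*1 - 5 = (2*(-1 - 1*1)/5)*1 - 5 = (2*(-1 - 1)/5)*1 - 5 = ((⅖)*(-2))*1 - 5 = -⅘*1 - 5 = -⅘ - 5 = -29/5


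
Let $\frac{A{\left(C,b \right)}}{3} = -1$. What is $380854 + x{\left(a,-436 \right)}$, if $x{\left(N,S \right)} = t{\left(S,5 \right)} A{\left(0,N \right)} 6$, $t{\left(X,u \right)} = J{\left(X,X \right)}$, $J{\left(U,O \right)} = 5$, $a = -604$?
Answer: $380764$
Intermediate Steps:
$A{\left(C,b \right)} = -3$ ($A{\left(C,b \right)} = 3 \left(-1\right) = -3$)
$t{\left(X,u \right)} = 5$
$x{\left(N,S \right)} = -90$ ($x{\left(N,S \right)} = 5 \left(-3\right) 6 = \left(-15\right) 6 = -90$)
$380854 + x{\left(a,-436 \right)} = 380854 - 90 = 380764$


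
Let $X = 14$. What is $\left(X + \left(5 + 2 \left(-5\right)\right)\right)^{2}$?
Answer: $81$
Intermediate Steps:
$\left(X + \left(5 + 2 \left(-5\right)\right)\right)^{2} = \left(14 + \left(5 + 2 \left(-5\right)\right)\right)^{2} = \left(14 + \left(5 - 10\right)\right)^{2} = \left(14 - 5\right)^{2} = 9^{2} = 81$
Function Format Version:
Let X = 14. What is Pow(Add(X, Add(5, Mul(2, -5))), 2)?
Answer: 81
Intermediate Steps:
Pow(Add(X, Add(5, Mul(2, -5))), 2) = Pow(Add(14, Add(5, Mul(2, -5))), 2) = Pow(Add(14, Add(5, -10)), 2) = Pow(Add(14, -5), 2) = Pow(9, 2) = 81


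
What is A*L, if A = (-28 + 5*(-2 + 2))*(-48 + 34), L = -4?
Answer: -1568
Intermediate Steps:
A = 392 (A = (-28 + 5*0)*(-14) = (-28 + 0)*(-14) = -28*(-14) = 392)
A*L = 392*(-4) = -1568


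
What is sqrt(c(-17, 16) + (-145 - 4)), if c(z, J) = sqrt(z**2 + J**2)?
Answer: sqrt(-149 + sqrt(545)) ≈ 11.21*I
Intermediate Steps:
c(z, J) = sqrt(J**2 + z**2)
sqrt(c(-17, 16) + (-145 - 4)) = sqrt(sqrt(16**2 + (-17)**2) + (-145 - 4)) = sqrt(sqrt(256 + 289) - 149) = sqrt(sqrt(545) - 149) = sqrt(-149 + sqrt(545))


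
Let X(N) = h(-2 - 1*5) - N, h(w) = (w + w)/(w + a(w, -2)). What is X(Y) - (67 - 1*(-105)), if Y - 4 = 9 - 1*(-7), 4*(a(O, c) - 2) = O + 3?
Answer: -569/3 ≈ -189.67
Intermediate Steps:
a(O, c) = 11/4 + O/4 (a(O, c) = 2 + (O + 3)/4 = 2 + (3 + O)/4 = 2 + (¾ + O/4) = 11/4 + O/4)
Y = 20 (Y = 4 + (9 - 1*(-7)) = 4 + (9 + 7) = 4 + 16 = 20)
h(w) = 2*w/(11/4 + 5*w/4) (h(w) = (w + w)/(w + (11/4 + w/4)) = (2*w)/(11/4 + 5*w/4) = 2*w/(11/4 + 5*w/4))
X(N) = 7/3 - N (X(N) = 8*(-2 - 1*5)/(11 + 5*(-2 - 1*5)) - N = 8*(-2 - 5)/(11 + 5*(-2 - 5)) - N = 8*(-7)/(11 + 5*(-7)) - N = 8*(-7)/(11 - 35) - N = 8*(-7)/(-24) - N = 8*(-7)*(-1/24) - N = 7/3 - N)
X(Y) - (67 - 1*(-105)) = (7/3 - 1*20) - (67 - 1*(-105)) = (7/3 - 20) - (67 + 105) = -53/3 - 1*172 = -53/3 - 172 = -569/3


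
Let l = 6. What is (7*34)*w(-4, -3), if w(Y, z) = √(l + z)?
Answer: 238*√3 ≈ 412.23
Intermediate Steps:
w(Y, z) = √(6 + z)
(7*34)*w(-4, -3) = (7*34)*√(6 - 3) = 238*√3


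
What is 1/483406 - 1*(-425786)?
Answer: 205827507117/483406 ≈ 4.2579e+5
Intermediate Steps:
1/483406 - 1*(-425786) = 1/483406 + 425786 = 205827507117/483406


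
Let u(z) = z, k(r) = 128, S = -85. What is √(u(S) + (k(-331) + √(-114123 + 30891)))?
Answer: √(43 + 204*I*√2) ≈ 12.936 + 11.151*I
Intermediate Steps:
√(u(S) + (k(-331) + √(-114123 + 30891))) = √(-85 + (128 + √(-114123 + 30891))) = √(-85 + (128 + √(-83232))) = √(-85 + (128 + 204*I*√2)) = √(43 + 204*I*√2)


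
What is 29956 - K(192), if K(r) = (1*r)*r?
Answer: -6908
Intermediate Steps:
K(r) = r² (K(r) = r*r = r²)
29956 - K(192) = 29956 - 1*192² = 29956 - 1*36864 = 29956 - 36864 = -6908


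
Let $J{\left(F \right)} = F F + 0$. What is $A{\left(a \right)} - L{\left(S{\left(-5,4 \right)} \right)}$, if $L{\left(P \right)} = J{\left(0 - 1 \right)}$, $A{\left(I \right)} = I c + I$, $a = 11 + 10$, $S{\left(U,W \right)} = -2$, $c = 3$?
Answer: $83$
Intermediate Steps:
$a = 21$
$A{\left(I \right)} = 4 I$ ($A{\left(I \right)} = I 3 + I = 3 I + I = 4 I$)
$J{\left(F \right)} = F^{2}$ ($J{\left(F \right)} = F^{2} + 0 = F^{2}$)
$L{\left(P \right)} = 1$ ($L{\left(P \right)} = \left(0 - 1\right)^{2} = \left(-1\right)^{2} = 1$)
$A{\left(a \right)} - L{\left(S{\left(-5,4 \right)} \right)} = 4 \cdot 21 - 1 = 84 - 1 = 83$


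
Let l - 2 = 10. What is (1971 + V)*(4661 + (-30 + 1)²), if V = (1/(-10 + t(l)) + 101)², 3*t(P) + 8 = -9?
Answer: 147780831450/2209 ≈ 6.6899e+7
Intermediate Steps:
l = 12 (l = 2 + 10 = 12)
t(P) = -17/3 (t(P) = -8/3 + (⅓)*(-9) = -8/3 - 3 = -17/3)
V = 22505536/2209 (V = (1/(-10 - 17/3) + 101)² = (1/(-47/3) + 101)² = (-3/47 + 101)² = (4744/47)² = 22505536/2209 ≈ 10188.)
(1971 + V)*(4661 + (-30 + 1)²) = (1971 + 22505536/2209)*(4661 + (-30 + 1)²) = 26859475*(4661 + (-29)²)/2209 = 26859475*(4661 + 841)/2209 = (26859475/2209)*5502 = 147780831450/2209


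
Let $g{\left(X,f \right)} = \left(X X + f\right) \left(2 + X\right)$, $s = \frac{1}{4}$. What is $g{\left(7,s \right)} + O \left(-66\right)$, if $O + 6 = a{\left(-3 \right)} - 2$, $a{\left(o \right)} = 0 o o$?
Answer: $\frac{3885}{4} \approx 971.25$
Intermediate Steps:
$a{\left(o \right)} = 0$ ($a{\left(o \right)} = 0 o = 0$)
$O = -8$ ($O = -6 + \left(0 - 2\right) = -6 - 2 = -8$)
$s = \frac{1}{4} \approx 0.25$
$g{\left(X,f \right)} = \left(2 + X\right) \left(f + X^{2}\right)$ ($g{\left(X,f \right)} = \left(X^{2} + f\right) \left(2 + X\right) = \left(f + X^{2}\right) \left(2 + X\right) = \left(2 + X\right) \left(f + X^{2}\right)$)
$g{\left(7,s \right)} + O \left(-66\right) = \left(7^{3} + 2 \cdot \frac{1}{4} + 2 \cdot 7^{2} + 7 \cdot \frac{1}{4}\right) - -528 = \left(343 + \frac{1}{2} + 2 \cdot 49 + \frac{7}{4}\right) + 528 = \left(343 + \frac{1}{2} + 98 + \frac{7}{4}\right) + 528 = \frac{1773}{4} + 528 = \frac{3885}{4}$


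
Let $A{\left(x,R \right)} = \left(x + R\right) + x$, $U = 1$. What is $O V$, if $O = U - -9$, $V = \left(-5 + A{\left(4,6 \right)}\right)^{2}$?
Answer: $810$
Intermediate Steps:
$A{\left(x,R \right)} = R + 2 x$ ($A{\left(x,R \right)} = \left(R + x\right) + x = R + 2 x$)
$V = 81$ ($V = \left(-5 + \left(6 + 2 \cdot 4\right)\right)^{2} = \left(-5 + \left(6 + 8\right)\right)^{2} = \left(-5 + 14\right)^{2} = 9^{2} = 81$)
$O = 10$ ($O = 1 - -9 = 1 + 9 = 10$)
$O V = 10 \cdot 81 = 810$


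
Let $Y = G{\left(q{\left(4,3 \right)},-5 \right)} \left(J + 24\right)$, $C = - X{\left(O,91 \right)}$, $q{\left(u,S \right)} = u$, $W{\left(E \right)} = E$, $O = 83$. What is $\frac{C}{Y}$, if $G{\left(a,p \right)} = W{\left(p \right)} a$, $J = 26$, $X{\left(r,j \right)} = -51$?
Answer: $- \frac{51}{1000} \approx -0.051$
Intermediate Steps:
$G{\left(a,p \right)} = a p$ ($G{\left(a,p \right)} = p a = a p$)
$C = 51$ ($C = \left(-1\right) \left(-51\right) = 51$)
$Y = -1000$ ($Y = 4 \left(-5\right) \left(26 + 24\right) = \left(-20\right) 50 = -1000$)
$\frac{C}{Y} = \frac{51}{-1000} = 51 \left(- \frac{1}{1000}\right) = - \frac{51}{1000}$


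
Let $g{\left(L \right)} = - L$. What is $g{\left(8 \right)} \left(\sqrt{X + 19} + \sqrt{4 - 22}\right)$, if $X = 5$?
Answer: $- 16 \sqrt{6} - 24 i \sqrt{2} \approx -39.192 - 33.941 i$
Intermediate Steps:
$g{\left(8 \right)} \left(\sqrt{X + 19} + \sqrt{4 - 22}\right) = \left(-1\right) 8 \left(\sqrt{5 + 19} + \sqrt{4 - 22}\right) = - 8 \left(\sqrt{24} + \sqrt{-18}\right) = - 8 \left(2 \sqrt{6} + 3 i \sqrt{2}\right) = - 16 \sqrt{6} - 24 i \sqrt{2}$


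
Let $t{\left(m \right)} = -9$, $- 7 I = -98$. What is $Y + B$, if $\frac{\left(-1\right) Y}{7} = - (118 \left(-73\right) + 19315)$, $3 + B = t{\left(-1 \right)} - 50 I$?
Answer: $74195$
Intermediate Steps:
$I = 14$ ($I = \left(- \frac{1}{7}\right) \left(-98\right) = 14$)
$B = -712$ ($B = -3 - 709 = -712$)
$Y = 74907$ ($Y = - 7 \left(- (118 \left(-73\right) + 19315)\right) = - 7 \left(- (-8614 + 19315)\right) = - 7 \left(\left(-1\right) 10701\right) = \left(-7\right) \left(-10701\right) = 74907$)
$Y + B = 74907 - 712 = 74195$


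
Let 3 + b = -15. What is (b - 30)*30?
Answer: -1440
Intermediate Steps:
b = -18 (b = -3 - 15 = -18)
(b - 30)*30 = (-18 - 30)*30 = -48*30 = -1440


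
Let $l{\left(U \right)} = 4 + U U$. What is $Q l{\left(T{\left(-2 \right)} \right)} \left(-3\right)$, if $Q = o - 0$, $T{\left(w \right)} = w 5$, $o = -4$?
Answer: $1248$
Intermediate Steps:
$T{\left(w \right)} = 5 w$
$l{\left(U \right)} = 4 + U^{2}$
$Q = -4$ ($Q = -4 - 0 = -4 + 0 = -4$)
$Q l{\left(T{\left(-2 \right)} \right)} \left(-3\right) = - 4 \left(4 + \left(5 \left(-2\right)\right)^{2}\right) \left(-3\right) = - 4 \left(4 + \left(-10\right)^{2}\right) \left(-3\right) = - 4 \left(4 + 100\right) \left(-3\right) = \left(-4\right) 104 \left(-3\right) = \left(-416\right) \left(-3\right) = 1248$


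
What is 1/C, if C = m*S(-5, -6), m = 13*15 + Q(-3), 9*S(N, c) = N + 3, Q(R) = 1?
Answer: -9/392 ≈ -0.022959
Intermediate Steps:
S(N, c) = ⅓ + N/9 (S(N, c) = (N + 3)/9 = (3 + N)/9 = ⅓ + N/9)
m = 196 (m = 13*15 + 1 = 195 + 1 = 196)
C = -392/9 (C = 196*(⅓ + (⅑)*(-5)) = 196*(⅓ - 5/9) = 196*(-2/9) = -392/9 ≈ -43.556)
1/C = 1/(-392/9) = -9/392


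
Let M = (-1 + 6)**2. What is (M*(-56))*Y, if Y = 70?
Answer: -98000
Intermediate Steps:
M = 25 (M = 5**2 = 25)
(M*(-56))*Y = (25*(-56))*70 = -1400*70 = -98000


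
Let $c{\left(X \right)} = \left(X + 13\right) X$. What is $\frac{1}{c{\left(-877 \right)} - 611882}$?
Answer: $\frac{1}{145846} \approx 6.8565 \cdot 10^{-6}$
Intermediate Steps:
$c{\left(X \right)} = X \left(13 + X\right)$ ($c{\left(X \right)} = \left(13 + X\right) X = X \left(13 + X\right)$)
$\frac{1}{c{\left(-877 \right)} - 611882} = \frac{1}{- 877 \left(13 - 877\right) - 611882} = \frac{1}{\left(-877\right) \left(-864\right) - 611882} = \frac{1}{757728 - 611882} = \frac{1}{145846}$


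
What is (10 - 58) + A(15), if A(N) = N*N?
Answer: 177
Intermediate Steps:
A(N) = N²
(10 - 58) + A(15) = (10 - 58) + 15² = -48 + 225 = 177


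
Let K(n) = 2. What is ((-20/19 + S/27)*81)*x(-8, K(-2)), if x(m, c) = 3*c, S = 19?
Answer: -3222/19 ≈ -169.58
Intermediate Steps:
((-20/19 + S/27)*81)*x(-8, K(-2)) = ((-20/19 + 19/27)*81)*(3*2) = ((-20*1/19 + 19*(1/27))*81)*6 = ((-20/19 + 19/27)*81)*6 = -179/513*81*6 = -537/19*6 = -3222/19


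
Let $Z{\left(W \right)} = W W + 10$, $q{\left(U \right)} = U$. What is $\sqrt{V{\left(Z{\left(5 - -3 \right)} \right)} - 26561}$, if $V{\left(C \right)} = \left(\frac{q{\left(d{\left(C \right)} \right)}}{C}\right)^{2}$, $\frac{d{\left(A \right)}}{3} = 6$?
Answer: $\frac{2 i \sqrt{9090482}}{37} \approx 162.98 i$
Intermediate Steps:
$d{\left(A \right)} = 18$ ($d{\left(A \right)} = 3 \cdot 6 = 18$)
$Z{\left(W \right)} = 10 + W^{2}$ ($Z{\left(W \right)} = W^{2} + 10 = 10 + W^{2}$)
$V{\left(C \right)} = \frac{324}{C^{2}}$ ($V{\left(C \right)} = \left(\frac{18}{C}\right)^{2} = \frac{324}{C^{2}}$)
$\sqrt{V{\left(Z{\left(5 - -3 \right)} \right)} - 26561} = \sqrt{\frac{324}{\left(10 + \left(5 - -3\right)^{2}\right)^{2}} - 26561} = \sqrt{\frac{324}{\left(10 + \left(5 + 3\right)^{2}\right)^{2}} - 26561} = \sqrt{\frac{324}{\left(10 + 8^{2}\right)^{2}} - 26561} = \sqrt{\frac{324}{\left(10 + 64\right)^{2}} - 26561} = \sqrt{\frac{324}{5476} - 26561} = \sqrt{324 \cdot \frac{1}{5476} - 26561} = \sqrt{\frac{81}{1369} - 26561} = \sqrt{- \frac{36361928}{1369}} = \frac{2 i \sqrt{9090482}}{37}$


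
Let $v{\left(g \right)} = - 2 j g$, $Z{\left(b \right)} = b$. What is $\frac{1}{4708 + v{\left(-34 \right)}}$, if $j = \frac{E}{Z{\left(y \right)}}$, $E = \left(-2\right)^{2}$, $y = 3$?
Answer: $\frac{3}{14396} \approx 0.00020839$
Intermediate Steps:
$E = 4$
$j = \frac{4}{3} \approx 1.3333$
$v{\left(g \right)} = - \frac{8 g}{3}$ ($v{\left(g \right)} = \left(-2\right) \frac{4}{3} g = - \frac{8 g}{3}$)
$\frac{1}{4708 + v{\left(-34 \right)}} = \frac{1}{4708 - - \frac{272}{3}} = \frac{1}{4708 + \frac{272}{3}} = \frac{1}{\frac{14396}{3}} = \frac{3}{14396}$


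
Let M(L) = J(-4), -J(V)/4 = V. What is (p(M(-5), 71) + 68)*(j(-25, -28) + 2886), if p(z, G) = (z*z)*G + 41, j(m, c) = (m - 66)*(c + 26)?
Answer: 56098380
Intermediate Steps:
J(V) = -4*V
M(L) = 16 (M(L) = -4*(-4) = 16)
j(m, c) = (-66 + m)*(26 + c)
p(z, G) = 41 + G*z**2 (p(z, G) = z**2*G + 41 = G*z**2 + 41 = 41 + G*z**2)
(p(M(-5), 71) + 68)*(j(-25, -28) + 2886) = ((41 + 71*16**2) + 68)*((-1716 - 66*(-28) + 26*(-25) - 28*(-25)) + 2886) = ((41 + 71*256) + 68)*((-1716 + 1848 - 650 + 700) + 2886) = ((41 + 18176) + 68)*(182 + 2886) = (18217 + 68)*3068 = 18285*3068 = 56098380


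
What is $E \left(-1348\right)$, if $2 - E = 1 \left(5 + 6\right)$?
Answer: $12132$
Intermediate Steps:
$E = -9$ ($E = 2 - 1 \left(5 + 6\right) = 2 - 1 \cdot 11 = 2 - 11 = -9$)
$E \left(-1348\right) = \left(-9\right) \left(-1348\right) = 12132$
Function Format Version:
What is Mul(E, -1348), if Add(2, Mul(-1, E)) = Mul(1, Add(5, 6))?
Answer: 12132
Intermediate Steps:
E = -9 (E = Add(2, Mul(-1, Mul(1, Add(5, 6)))) = Add(2, Mul(-1, Mul(1, 11))) = Add(2, Mul(-1, 11)) = Add(2, -11) = -9)
Mul(E, -1348) = Mul(-9, -1348) = 12132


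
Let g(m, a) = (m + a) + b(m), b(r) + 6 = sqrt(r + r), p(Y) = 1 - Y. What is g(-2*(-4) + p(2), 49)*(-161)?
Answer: -8050 - 161*sqrt(14) ≈ -8652.4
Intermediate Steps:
b(r) = -6 + sqrt(2)*sqrt(r) (b(r) = -6 + sqrt(r + r) = -6 + sqrt(2*r) = -6 + sqrt(2)*sqrt(r))
g(m, a) = -6 + a + m + sqrt(2)*sqrt(m) (g(m, a) = (m + a) + (-6 + sqrt(2)*sqrt(m)) = (a + m) + (-6 + sqrt(2)*sqrt(m)) = -6 + a + m + sqrt(2)*sqrt(m))
g(-2*(-4) + p(2), 49)*(-161) = (-6 + 49 + (-2*(-4) + (1 - 1*2)) + sqrt(2)*sqrt(-2*(-4) + (1 - 1*2)))*(-161) = (-6 + 49 + (8 + (1 - 2)) + sqrt(2)*sqrt(8 + (1 - 2)))*(-161) = (-6 + 49 + (8 - 1) + sqrt(2)*sqrt(8 - 1))*(-161) = (-6 + 49 + 7 + sqrt(2)*sqrt(7))*(-161) = (-6 + 49 + 7 + sqrt(14))*(-161) = (50 + sqrt(14))*(-161) = -8050 - 161*sqrt(14)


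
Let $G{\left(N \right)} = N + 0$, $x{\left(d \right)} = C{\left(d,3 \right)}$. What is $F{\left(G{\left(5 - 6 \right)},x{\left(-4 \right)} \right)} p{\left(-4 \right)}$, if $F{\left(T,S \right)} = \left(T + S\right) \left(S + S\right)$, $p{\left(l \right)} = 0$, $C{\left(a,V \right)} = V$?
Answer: $0$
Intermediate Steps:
$x{\left(d \right)} = 3$
$G{\left(N \right)} = N$
$F{\left(T,S \right)} = 2 S \left(S + T\right)$ ($F{\left(T,S \right)} = \left(S + T\right) 2 S = 2 S \left(S + T\right)$)
$F{\left(G{\left(5 - 6 \right)},x{\left(-4 \right)} \right)} p{\left(-4 \right)} = 2 \cdot 3 \left(3 + \left(5 - 6\right)\right) 0 = 2 \cdot 3 \left(3 - 1\right) 0 = 2 \cdot 3 \cdot 2 \cdot 0 = 12 \cdot 0 = 0$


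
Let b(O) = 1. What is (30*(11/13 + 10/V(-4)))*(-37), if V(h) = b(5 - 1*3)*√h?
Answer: -12210/13 + 5550*I ≈ -939.23 + 5550.0*I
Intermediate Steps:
V(h) = √h (V(h) = 1*√h = √h)
(30*(11/13 + 10/V(-4)))*(-37) = (30*(11/13 + 10/(√(-4))))*(-37) = (30*(11*(1/13) + 10/((2*I))))*(-37) = (30*(11/13 + 10*(-I/2)))*(-37) = (30*(11/13 - 5*I))*(-37) = (330/13 - 150*I)*(-37) = -12210/13 + 5550*I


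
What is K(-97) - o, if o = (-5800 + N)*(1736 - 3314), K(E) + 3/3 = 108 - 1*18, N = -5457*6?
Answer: -60819187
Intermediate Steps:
N = -32742
K(E) = 89 (K(E) = -1 + (108 - 1*18) = -1 + (108 - 18) = -1 + 90 = 89)
o = 60819276 (o = (-5800 - 32742)*(1736 - 3314) = -38542*(-1578) = 60819276)
K(-97) - o = 89 - 1*60819276 = 89 - 60819276 = -60819187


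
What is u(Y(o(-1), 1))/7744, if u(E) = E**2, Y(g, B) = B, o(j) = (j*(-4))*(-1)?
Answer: 1/7744 ≈ 0.00012913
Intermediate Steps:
o(j) = 4*j (o(j) = -4*j*(-1) = 4*j)
u(Y(o(-1), 1))/7744 = 1**2/7744 = 1*(1/7744) = 1/7744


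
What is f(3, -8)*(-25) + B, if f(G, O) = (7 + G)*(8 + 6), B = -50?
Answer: -3550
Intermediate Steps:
f(G, O) = 98 + 14*G (f(G, O) = (7 + G)*14 = 98 + 14*G)
f(3, -8)*(-25) + B = (98 + 14*3)*(-25) - 50 = (98 + 42)*(-25) - 50 = 140*(-25) - 50 = -3500 - 50 = -3550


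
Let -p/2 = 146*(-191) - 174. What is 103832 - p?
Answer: 47712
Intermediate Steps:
p = 56120 (p = -2*(146*(-191) - 174) = -2*(-27886 - 174) = -2*(-28060) = 56120)
103832 - p = 103832 - 1*56120 = 103832 - 56120 = 47712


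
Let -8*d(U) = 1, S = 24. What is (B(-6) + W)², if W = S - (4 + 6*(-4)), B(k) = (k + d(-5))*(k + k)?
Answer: 55225/4 ≈ 13806.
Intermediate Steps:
d(U) = -⅛ (d(U) = -⅛*1 = -⅛)
B(k) = 2*k*(-⅛ + k) (B(k) = (k - ⅛)*(k + k) = (-⅛ + k)*(2*k) = 2*k*(-⅛ + k))
W = 44 (W = 24 - (4 + 6*(-4)) = 24 - (4 - 24) = 24 - 1*(-20) = 24 + 20 = 44)
(B(-6) + W)² = ((¼)*(-6)*(-1 + 8*(-6)) + 44)² = ((¼)*(-6)*(-1 - 48) + 44)² = ((¼)*(-6)*(-49) + 44)² = (147/2 + 44)² = (235/2)² = 55225/4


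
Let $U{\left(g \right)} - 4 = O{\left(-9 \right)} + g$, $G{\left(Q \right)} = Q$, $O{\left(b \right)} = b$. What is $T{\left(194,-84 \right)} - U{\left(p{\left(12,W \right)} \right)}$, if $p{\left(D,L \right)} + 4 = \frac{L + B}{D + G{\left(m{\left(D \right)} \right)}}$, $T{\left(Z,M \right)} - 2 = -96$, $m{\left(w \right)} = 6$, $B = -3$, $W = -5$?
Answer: $- \frac{761}{9} \approx -84.556$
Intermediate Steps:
$T{\left(Z,M \right)} = -94$ ($T{\left(Z,M \right)} = 2 - 96 = -94$)
$p{\left(D,L \right)} = -4 + \frac{-3 + L}{6 + D}$ ($p{\left(D,L \right)} = -4 + \frac{L - 3}{D + 6} = -4 + \frac{-3 + L}{6 + D}$)
$U{\left(g \right)} = -5 + g$ ($U{\left(g \right)} = 4 + \left(-9 + g\right) = -5 + g$)
$T{\left(194,-84 \right)} - U{\left(p{\left(12,W \right)} \right)} = -94 - \left(-5 + \frac{-27 - 5 - 48}{6 + 12}\right) = -94 - \left(-5 + \frac{-27 - 5 - 48}{18}\right) = -94 - \left(-5 + \frac{1}{18} \left(-80\right)\right) = -94 - \left(-5 - \frac{40}{9}\right) = -94 - - \frac{85}{9} = -94 + \frac{85}{9} = - \frac{761}{9}$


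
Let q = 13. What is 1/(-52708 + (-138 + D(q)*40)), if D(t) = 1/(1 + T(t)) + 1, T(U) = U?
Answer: -7/369622 ≈ -1.8938e-5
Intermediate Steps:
D(t) = 1 + 1/(1 + t) (D(t) = 1/(1 + t) + 1 = 1 + 1/(1 + t))
1/(-52708 + (-138 + D(q)*40)) = 1/(-52708 + (-138 + ((2 + 13)/(1 + 13))*40)) = 1/(-52708 + (-138 + (15/14)*40)) = 1/(-52708 + (-138 + 300/7)) = 1/(-52708 - 666/7) = 1/(-369622/7) = -7/369622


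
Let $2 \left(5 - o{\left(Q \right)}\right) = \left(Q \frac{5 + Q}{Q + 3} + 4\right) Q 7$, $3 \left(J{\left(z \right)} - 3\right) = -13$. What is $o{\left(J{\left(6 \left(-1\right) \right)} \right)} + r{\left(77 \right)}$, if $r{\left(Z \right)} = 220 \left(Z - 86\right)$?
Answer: $- \frac{88651}{45} \approx -1970.0$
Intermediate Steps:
$J{\left(z \right)} = - \frac{4}{3}$ ($J{\left(z \right)} = 3 + \frac{1}{3} \left(-13\right) = 3 - \frac{13}{3} = - \frac{4}{3}$)
$r{\left(Z \right)} = -18920 + 220 Z$ ($r{\left(Z \right)} = 220 \left(-86 + Z\right) = -18920 + 220 Z$)
$o{\left(Q \right)} = 5 - \frac{7 Q \left(4 + \frac{Q \left(5 + Q\right)}{3 + Q}\right)}{2}$ ($o{\left(Q \right)} = 5 - \frac{\left(Q \frac{5 + Q}{Q + 3} + 4\right) Q 7}{2} = 5 - \frac{\left(Q \frac{5 + Q}{3 + Q} + 4\right) Q 7}{2} = 5 - \frac{\left(\frac{Q \left(5 + Q\right)}{3 + Q} + 4\right) Q 7}{2} = 5 - \frac{\left(4 + \frac{Q \left(5 + Q\right)}{3 + Q}\right) Q 7}{2} = 5 - \frac{Q \left(4 + \frac{Q \left(5 + Q\right)}{3 + Q}\right) 7}{2} = 5 - \frac{7 Q \left(4 + \frac{Q \left(5 + Q\right)}{3 + Q}\right)}{2}$)
$o{\left(J{\left(6 \left(-1\right) \right)} \right)} + r{\left(77 \right)} = \frac{30 - - \frac{296}{3} - 63 \left(- \frac{4}{3}\right)^{2} - 7 \left(- \frac{4}{3}\right)^{3}}{2 \left(3 - \frac{4}{3}\right)} + \left(-18920 + 220 \cdot 77\right) = \frac{30 + \frac{296}{3} - 112 - - \frac{448}{27}}{2 \cdot \frac{5}{3}} + \left(-18920 + 16940\right) = \frac{1}{2} \cdot \frac{3}{5} \left(30 + \frac{296}{3} - 112 + \frac{448}{27}\right) - 1980 = \frac{1}{2} \cdot \frac{3}{5} \cdot \frac{898}{27} - 1980 = \frac{449}{45} - 1980 = - \frac{88651}{45}$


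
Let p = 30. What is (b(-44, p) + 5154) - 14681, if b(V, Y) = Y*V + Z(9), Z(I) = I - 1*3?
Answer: -10841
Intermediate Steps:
Z(I) = -3 + I (Z(I) = I - 3 = -3 + I)
b(V, Y) = 6 + V*Y (b(V, Y) = Y*V + (-3 + 9) = V*Y + 6 = 6 + V*Y)
(b(-44, p) + 5154) - 14681 = ((6 - 44*30) + 5154) - 14681 = ((6 - 1320) + 5154) - 14681 = (-1314 + 5154) - 14681 = 3840 - 14681 = -10841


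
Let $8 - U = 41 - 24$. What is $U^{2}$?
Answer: $81$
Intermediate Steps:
$U = -9$ ($U = 8 - \left(41 - 24\right) = 8 - 17 = -9$)
$U^{2} = \left(-9\right)^{2} = 81$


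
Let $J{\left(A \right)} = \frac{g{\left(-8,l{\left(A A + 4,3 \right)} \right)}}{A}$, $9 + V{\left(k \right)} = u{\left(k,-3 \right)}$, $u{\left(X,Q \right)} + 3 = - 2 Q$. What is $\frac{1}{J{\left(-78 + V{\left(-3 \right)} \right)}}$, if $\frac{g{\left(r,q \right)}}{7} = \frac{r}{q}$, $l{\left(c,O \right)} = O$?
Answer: $\frac{9}{2} \approx 4.5$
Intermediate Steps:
$u{\left(X,Q \right)} = -3 - 2 Q$
$g{\left(r,q \right)} = \frac{7 r}{q}$ ($g{\left(r,q \right)} = 7 \frac{r}{q} = \frac{7 r}{q}$)
$V{\left(k \right)} = -6$ ($V{\left(k \right)} = -9 - -3 = -9 + \left(-3 + 6\right) = -9 + 3 = -6$)
$J{\left(A \right)} = - \frac{56}{3 A}$ ($J{\left(A \right)} = \frac{7 \left(-8\right) \frac{1}{3}}{A} = - \frac{56}{3 A}$)
$\frac{1}{J{\left(-78 + V{\left(-3 \right)} \right)}} = \frac{1}{\left(- \frac{56}{3}\right) \frac{1}{-78 - 6}} = \frac{1}{\left(- \frac{56}{3}\right) \frac{1}{-84}} = \frac{1}{\left(- \frac{56}{3}\right) \left(- \frac{1}{84}\right)} = \frac{1}{\frac{2}{9}} = \frac{9}{2}$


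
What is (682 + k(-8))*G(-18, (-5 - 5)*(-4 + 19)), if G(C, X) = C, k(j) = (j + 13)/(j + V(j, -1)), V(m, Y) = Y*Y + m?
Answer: -12270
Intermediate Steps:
V(m, Y) = m + Y² (V(m, Y) = Y² + m = m + Y²)
k(j) = (13 + j)/(1 + 2*j) (k(j) = (j + 13)/(j + (j + (-1)²)) = (13 + j)/(j + (j + 1)) = (13 + j)/(j + (1 + j)) = (13 + j)/(1 + 2*j))
(682 + k(-8))*G(-18, (-5 - 5)*(-4 + 19)) = (682 + (13 - 8)/(1 + 2*(-8)))*(-18) = (682 + 5/(1 - 16))*(-18) = (682 + 5/(-15))*(-18) = (682 - 1/15*5)*(-18) = (682 - ⅓)*(-18) = (2045/3)*(-18) = -12270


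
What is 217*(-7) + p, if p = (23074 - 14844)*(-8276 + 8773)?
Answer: 4088791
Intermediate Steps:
p = 4090310 (p = 8230*497 = 4090310)
217*(-7) + p = 217*(-7) + 4090310 = -1519 + 4090310 = 4088791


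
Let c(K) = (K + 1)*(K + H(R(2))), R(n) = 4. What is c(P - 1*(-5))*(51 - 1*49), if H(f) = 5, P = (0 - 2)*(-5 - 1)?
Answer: 792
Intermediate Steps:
P = 12 (P = -2*(-6) = 12)
c(K) = (1 + K)*(5 + K) (c(K) = (K + 1)*(K + 5) = (1 + K)*(5 + K))
c(P - 1*(-5))*(51 - 1*49) = (5 + (12 - 1*(-5))² + 6*(12 - 1*(-5)))*(51 - 1*49) = (5 + (12 + 5)² + 6*(12 + 5))*(51 - 49) = (5 + 17² + 6*17)*2 = (5 + 289 + 102)*2 = 396*2 = 792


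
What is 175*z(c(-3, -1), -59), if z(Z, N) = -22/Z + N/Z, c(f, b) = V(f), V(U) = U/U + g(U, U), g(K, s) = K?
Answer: 14175/2 ≈ 7087.5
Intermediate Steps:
V(U) = 1 + U (V(U) = U/U + U = 1 + U)
c(f, b) = 1 + f
175*z(c(-3, -1), -59) = 175*((-22 - 59)/(1 - 3)) = 175*(-81/(-2)) = 175*(-½*(-81)) = 175*(81/2) = 14175/2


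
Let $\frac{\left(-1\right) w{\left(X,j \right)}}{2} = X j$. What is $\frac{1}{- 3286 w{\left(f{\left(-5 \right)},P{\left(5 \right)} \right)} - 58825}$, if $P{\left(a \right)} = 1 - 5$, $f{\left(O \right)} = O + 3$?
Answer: $- \frac{1}{6249} \approx -0.00016003$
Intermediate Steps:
$f{\left(O \right)} = 3 + O$
$P{\left(a \right)} = -4$
$w{\left(X,j \right)} = - 2 X j$
$\frac{1}{- 3286 w{\left(f{\left(-5 \right)},P{\left(5 \right)} \right)} - 58825} = \frac{1}{- 3286 \left(\left(-2\right) \left(3 - 5\right) \left(-4\right)\right) - 58825} = \frac{1}{- 3286 \left(\left(-2\right) \left(-2\right) \left(-4\right)\right) - 58825} = \frac{1}{\left(-3286\right) \left(-16\right) - 58825} = \frac{1}{52576 - 58825} = \frac{1}{-6249} = - \frac{1}{6249}$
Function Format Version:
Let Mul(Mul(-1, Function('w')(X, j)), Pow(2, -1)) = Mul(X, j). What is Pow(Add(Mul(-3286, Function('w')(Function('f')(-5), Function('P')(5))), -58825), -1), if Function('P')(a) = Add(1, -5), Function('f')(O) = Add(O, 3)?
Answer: Rational(-1, 6249) ≈ -0.00016003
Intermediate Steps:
Function('f')(O) = Add(3, O)
Function('P')(a) = -4
Function('w')(X, j) = Mul(-2, X, j) (Function('w')(X, j) = Mul(-2, Mul(X, j)) = Mul(-2, X, j))
Pow(Add(Mul(-3286, Function('w')(Function('f')(-5), Function('P')(5))), -58825), -1) = Pow(Add(Mul(-3286, Mul(-2, Add(3, -5), -4)), -58825), -1) = Pow(Add(Mul(-3286, Mul(-2, -2, -4)), -58825), -1) = Pow(Add(Mul(-3286, -16), -58825), -1) = Pow(Add(52576, -58825), -1) = Pow(-6249, -1) = Rational(-1, 6249)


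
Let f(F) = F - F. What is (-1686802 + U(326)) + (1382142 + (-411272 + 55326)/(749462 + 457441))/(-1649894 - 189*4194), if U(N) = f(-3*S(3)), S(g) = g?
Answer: -124314523358569441/73698324792 ≈ -1.6868e+6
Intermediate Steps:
f(F) = 0
U(N) = 0
(-1686802 + U(326)) + (1382142 + (-411272 + 55326)/(749462 + 457441))/(-1649894 - 189*4194) = (-1686802 + 0) + (1382142 + (-411272 + 55326)/(749462 + 457441))/(-1649894 - 189*4194) = -1686802 + (1382142 - 355946/1206903)/(-1649894 - 792666) = -1686802 + (1382142 - 355946*1/1206903)/(-2442560) = -1686802 + (1382142 - 355946/1206903)*(-1/2442560) = -1686802 + (1668110970280/1206903)*(-1/2442560) = -1686802 - 41702774257/73698324792 = -124314523358569441/73698324792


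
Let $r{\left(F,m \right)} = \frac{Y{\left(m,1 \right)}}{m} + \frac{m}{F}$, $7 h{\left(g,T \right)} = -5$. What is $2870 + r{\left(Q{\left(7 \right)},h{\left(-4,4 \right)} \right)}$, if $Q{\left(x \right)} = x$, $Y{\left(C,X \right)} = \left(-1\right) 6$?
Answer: $\frac{705183}{245} \approx 2878.3$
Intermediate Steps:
$h{\left(g,T \right)} = - \frac{5}{7}$ ($h{\left(g,T \right)} = \frac{1}{7} \left(-5\right) = - \frac{5}{7}$)
$Y{\left(C,X \right)} = -6$
$r{\left(F,m \right)} = - \frac{6}{m} + \frac{m}{F}$
$2870 + r{\left(Q{\left(7 \right)},h{\left(-4,4 \right)} \right)} = 2870 - \left(- \frac{42}{5} + \frac{5}{49}\right) = 2870 - - \frac{2033}{245} = 2870 + \left(\frac{42}{5} - \frac{5}{49}\right) = 2870 + \frac{2033}{245} = \frac{705183}{245}$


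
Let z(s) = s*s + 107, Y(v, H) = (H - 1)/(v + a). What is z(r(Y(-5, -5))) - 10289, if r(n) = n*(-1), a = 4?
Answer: -10146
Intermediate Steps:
Y(v, H) = (-1 + H)/(4 + v) (Y(v, H) = (H - 1)/(v + 4) = (-1 + H)/(4 + v))
r(n) = -n
z(s) = 107 + s² (z(s) = s² + 107 = 107 + s²)
z(r(Y(-5, -5))) - 10289 = (107 + (-(-1 - 5)/(4 - 5))²) - 10289 = (107 + (-(-6)/(-1))²) - 10289 = (107 + (-(-1)*(-6))²) - 10289 = (107 + (-1*6)²) - 10289 = (107 + (-6)²) - 10289 = (107 + 36) - 10289 = 143 - 10289 = -10146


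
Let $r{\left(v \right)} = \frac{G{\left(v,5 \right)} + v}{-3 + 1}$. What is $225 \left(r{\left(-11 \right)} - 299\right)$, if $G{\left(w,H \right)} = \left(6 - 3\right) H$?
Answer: $-67725$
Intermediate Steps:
$G{\left(w,H \right)} = 3 H$
$r{\left(v \right)} = - \frac{15}{2} - \frac{v}{2}$ ($r{\left(v \right)} = \frac{3 \cdot 5 + v}{-3 + 1} = \frac{15 + v}{-2} = \left(15 + v\right) \left(- \frac{1}{2}\right) = - \frac{15}{2} - \frac{v}{2}$)
$225 \left(r{\left(-11 \right)} - 299\right) = 225 \left(\left(- \frac{15}{2} - - \frac{11}{2}\right) - 299\right) = 225 \left(\left(- \frac{15}{2} + \frac{11}{2}\right) - 299\right) = 225 \left(-2 - 299\right) = 225 \left(-301\right) = -67725$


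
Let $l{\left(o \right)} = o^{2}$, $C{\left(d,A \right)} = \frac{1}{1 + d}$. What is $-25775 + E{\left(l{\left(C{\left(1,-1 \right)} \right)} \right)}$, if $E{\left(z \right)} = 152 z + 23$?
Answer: $-25714$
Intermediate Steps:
$E{\left(z \right)} = 23 + 152 z$
$-25775 + E{\left(l{\left(C{\left(1,-1 \right)} \right)} \right)} = -25775 + \left(23 + 152 \left(\frac{1}{1 + 1}\right)^{2}\right) = -25775 + \left(23 + 152 \left(\frac{1}{2}\right)^{2}\right) = -25775 + \left(23 + \frac{152}{4}\right) = -25775 + \left(23 + 152 \cdot \frac{1}{4}\right) = -25775 + \left(23 + 38\right) = -25775 + 61 = -25714$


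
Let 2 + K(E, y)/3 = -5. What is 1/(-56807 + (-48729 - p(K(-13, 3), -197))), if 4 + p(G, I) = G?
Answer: -1/105511 ≈ -9.4777e-6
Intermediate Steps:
K(E, y) = -21 (K(E, y) = -6 + 3*(-5) = -6 - 15 = -21)
p(G, I) = -4 + G
1/(-56807 + (-48729 - p(K(-13, 3), -197))) = 1/(-56807 + (-48729 - (-4 - 21))) = 1/(-56807 + (-48729 - 1*(-25))) = 1/(-56807 + (-48729 + 25)) = 1/(-56807 - 48704) = 1/(-105511) = -1/105511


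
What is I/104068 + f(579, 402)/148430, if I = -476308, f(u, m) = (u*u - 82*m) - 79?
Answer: -4906156872/1930851655 ≈ -2.5409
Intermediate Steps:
f(u, m) = -79 + u² - 82*m (f(u, m) = (u² - 82*m) - 79 = -79 + u² - 82*m)
I/104068 + f(579, 402)/148430 = -476308/104068 + (-79 + 579² - 82*402)/148430 = -476308*1/104068 + (-79 + 335241 - 32964)*(1/148430) = -119077/26017 + 302198*(1/148430) = -119077/26017 + 151099/74215 = -4906156872/1930851655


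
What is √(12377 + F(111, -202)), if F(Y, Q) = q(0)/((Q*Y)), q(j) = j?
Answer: √12377 ≈ 111.25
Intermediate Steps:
F(Y, Q) = 0 (F(Y, Q) = 0/((Q*Y)) = 0*(1/(Q*Y)) = 0)
√(12377 + F(111, -202)) = √(12377 + 0) = √12377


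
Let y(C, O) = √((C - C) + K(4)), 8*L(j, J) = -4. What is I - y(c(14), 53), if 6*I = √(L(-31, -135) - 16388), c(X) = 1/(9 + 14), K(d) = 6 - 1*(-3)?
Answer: -3 + I*√65554/12 ≈ -3.0 + 21.336*I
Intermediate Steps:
K(d) = 9 (K(d) = 6 + 3 = 9)
c(X) = 1/23
L(j, J) = -½ (L(j, J) = (⅛)*(-4) = -½)
y(C, O) = 3 (y(C, O) = √((C - C) + 9) = √(0 + 9) = √9 = 3)
I = I*√65554/12 (I = √(-½ - 16388)/6 = √(-32777/2)/6 = (I*√65554/2)/6 = I*√65554/12 ≈ 21.336*I)
I - y(c(14), 53) = I*√65554/12 - 1*3 = I*√65554/12 - 3 = -3 + I*√65554/12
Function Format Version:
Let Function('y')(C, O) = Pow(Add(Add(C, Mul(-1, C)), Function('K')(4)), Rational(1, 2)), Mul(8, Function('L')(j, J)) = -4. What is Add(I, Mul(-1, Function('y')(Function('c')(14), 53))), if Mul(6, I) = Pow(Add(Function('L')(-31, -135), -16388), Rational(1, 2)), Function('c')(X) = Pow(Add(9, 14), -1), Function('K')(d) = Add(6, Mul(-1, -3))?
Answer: Add(-3, Mul(Rational(1, 12), I, Pow(65554, Rational(1, 2)))) ≈ Add(-3.0000, Mul(21.336, I))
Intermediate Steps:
Function('K')(d) = 9 (Function('K')(d) = Add(6, 3) = 9)
Function('c')(X) = Rational(1, 23) (Function('c')(X) = Pow(23, -1) = Rational(1, 23))
Function('L')(j, J) = Rational(-1, 2) (Function('L')(j, J) = Mul(Rational(1, 8), -4) = Rational(-1, 2))
Function('y')(C, O) = 3 (Function('y')(C, O) = Pow(Add(Add(C, Mul(-1, C)), 9), Rational(1, 2)) = Pow(Add(0, 9), Rational(1, 2)) = Pow(9, Rational(1, 2)) = 3)
I = Mul(Rational(1, 12), I, Pow(65554, Rational(1, 2))) (I = Mul(Rational(1, 6), Pow(Add(Rational(-1, 2), -16388), Rational(1, 2))) = Mul(Rational(1, 6), Pow(Rational(-32777, 2), Rational(1, 2))) = Mul(Rational(1, 6), Mul(Rational(1, 2), I, Pow(65554, Rational(1, 2)))) = Mul(Rational(1, 12), I, Pow(65554, Rational(1, 2))) ≈ Mul(21.336, I))
Add(I, Mul(-1, Function('y')(Function('c')(14), 53))) = Add(Mul(Rational(1, 12), I, Pow(65554, Rational(1, 2))), Mul(-1, 3)) = Add(Mul(Rational(1, 12), I, Pow(65554, Rational(1, 2))), -3) = Add(-3, Mul(Rational(1, 12), I, Pow(65554, Rational(1, 2))))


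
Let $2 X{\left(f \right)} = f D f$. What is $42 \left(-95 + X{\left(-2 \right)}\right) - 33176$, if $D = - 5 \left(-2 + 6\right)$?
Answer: $-38846$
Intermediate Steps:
$D = -20$ ($D = \left(-5\right) 4 = -20$)
$X{\left(f \right)} = - 10 f^{2}$ ($X{\left(f \right)} = \frac{f \left(-20\right) f}{2} = \frac{- 20 f f}{2} = \frac{\left(-20\right) f^{2}}{2} = - 10 f^{2}$)
$42 \left(-95 + X{\left(-2 \right)}\right) - 33176 = 42 \left(-95 - 10 \left(-2\right)^{2}\right) - 33176 = 42 \left(-95 - 40\right) - 33176 = 42 \left(-135\right) - 33176 = -5670 - 33176 = -38846$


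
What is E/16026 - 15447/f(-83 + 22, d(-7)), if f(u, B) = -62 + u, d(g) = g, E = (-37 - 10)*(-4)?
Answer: 41262791/328533 ≈ 125.60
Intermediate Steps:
E = 188 (E = -47*(-4) = 188)
E/16026 - 15447/f(-83 + 22, d(-7)) = 188/16026 - 15447/(-62 + (-83 + 22)) = 188*(1/16026) - 15447/(-62 - 61) = 94/8013 - 15447/(-123) = 94/8013 - 15447*(-1/123) = 94/8013 + 5149/41 = 41262791/328533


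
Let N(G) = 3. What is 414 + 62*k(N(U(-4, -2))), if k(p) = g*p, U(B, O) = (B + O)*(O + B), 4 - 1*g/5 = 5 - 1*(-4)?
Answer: -4236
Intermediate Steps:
g = -25 (g = 20 - 5*(5 - 1*(-4)) = 20 - 5*(5 + 4) = 20 - 5*9 = 20 - 45 = -25)
U(B, O) = (B + O)² (U(B, O) = (B + O)*(B + O) = (B + O)²)
k(p) = -25*p
414 + 62*k(N(U(-4, -2))) = 414 + 62*(-25*3) = 414 + 62*(-75) = 414 - 4650 = -4236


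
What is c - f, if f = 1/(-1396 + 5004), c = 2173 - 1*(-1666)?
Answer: 13851111/3608 ≈ 3839.0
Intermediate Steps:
c = 3839 (c = 2173 + 1666 = 3839)
f = 1/3608 ≈ 0.00027716
c - f = 3839 - 1*1/3608 = 3839 - 1/3608 = 13851111/3608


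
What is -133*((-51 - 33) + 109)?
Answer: -3325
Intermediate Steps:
-133*((-51 - 33) + 109) = -133*(-84 + 109) = -133*25 = -3325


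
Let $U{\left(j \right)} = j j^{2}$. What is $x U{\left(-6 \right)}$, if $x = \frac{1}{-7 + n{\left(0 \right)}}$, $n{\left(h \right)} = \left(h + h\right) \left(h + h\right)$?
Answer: $\frac{216}{7} \approx 30.857$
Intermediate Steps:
$U{\left(j \right)} = j^{3}$
$n{\left(h \right)} = 4 h^{2}$ ($n{\left(h \right)} = 2 h 2 h = 4 h^{2}$)
$x = - \frac{1}{7}$ ($x = \frac{1}{-7 + 4 \cdot 0^{2}} = \frac{1}{-7 + 4 \cdot 0} = \frac{1}{-7 + 0} = \frac{1}{-7} = - \frac{1}{7} \approx -0.14286$)
$x U{\left(-6 \right)} = - \frac{\left(-6\right)^{3}}{7} = \left(- \frac{1}{7}\right) \left(-216\right) = \frac{216}{7}$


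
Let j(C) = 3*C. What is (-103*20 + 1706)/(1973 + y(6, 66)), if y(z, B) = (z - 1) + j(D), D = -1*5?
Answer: -354/1963 ≈ -0.18034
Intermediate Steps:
D = -5
y(z, B) = -16 + z (y(z, B) = (z - 1) + 3*(-5) = (-1 + z) - 15 = -16 + z)
(-103*20 + 1706)/(1973 + y(6, 66)) = (-103*20 + 1706)/(1973 + (-16 + 6)) = (-2060 + 1706)/(1973 - 10) = -354/1963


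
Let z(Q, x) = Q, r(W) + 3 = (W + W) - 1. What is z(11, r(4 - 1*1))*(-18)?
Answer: -198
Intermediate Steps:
r(W) = -4 + 2*W (r(W) = -3 + ((W + W) - 1) = -3 + (2*W - 1) = -3 + (-1 + 2*W) = -4 + 2*W)
z(11, r(4 - 1*1))*(-18) = 11*(-18) = -198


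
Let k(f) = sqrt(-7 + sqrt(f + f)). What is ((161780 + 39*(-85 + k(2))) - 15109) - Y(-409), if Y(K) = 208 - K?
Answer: 142739 + 39*I*sqrt(5) ≈ 1.4274e+5 + 87.207*I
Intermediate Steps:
k(f) = sqrt(-7 + sqrt(2)*sqrt(f)) (k(f) = sqrt(-7 + sqrt(2*f)) = sqrt(-7 + sqrt(2)*sqrt(f)))
((161780 + 39*(-85 + k(2))) - 15109) - Y(-409) = ((161780 + 39*(-85 + sqrt(-7 + sqrt(2)*sqrt(2)))) - 15109) - (208 - 1*(-409)) = ((161780 + 39*(-85 + sqrt(-7 + 2))) - 15109) - (208 + 409) = ((161780 + 39*(-85 + sqrt(-5))) - 15109) - 1*617 = ((161780 + 39*(-85 + I*sqrt(5))) - 15109) - 617 = ((161780 + (-3315 + 39*I*sqrt(5))) - 15109) - 617 = ((158465 + 39*I*sqrt(5)) - 15109) - 617 = (143356 + 39*I*sqrt(5)) - 617 = 142739 + 39*I*sqrt(5)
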